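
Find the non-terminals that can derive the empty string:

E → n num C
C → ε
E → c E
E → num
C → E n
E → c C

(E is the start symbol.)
ε-productions: C → ε
So C is immediately nullable.
No further non-terminal can be added: every production for the remaining non-terminals contains a terminal or a non-nullable non-terminal.
Nullable = { 'C' }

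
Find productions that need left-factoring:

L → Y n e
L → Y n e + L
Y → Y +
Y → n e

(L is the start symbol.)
Yes, L has productions with common prefix 'Y n e'

Left-factoring is needed when two productions for the same non-terminal
share a common prefix on the right-hand side.

Productions for L:
  L → Y n e
  L → Y n e + L
Productions for Y:
  Y → Y +
  Y → n e

Found common prefix 'Y n e' in productions for L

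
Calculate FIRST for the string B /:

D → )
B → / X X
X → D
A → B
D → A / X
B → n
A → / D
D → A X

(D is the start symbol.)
{ '/', 'n' }

FIRST sets of the non-terminals involved (from the grammar, by fixed-point iteration):
  FIRST(B) = { '/', 'n' }

To compute FIRST(B /), process the symbols left to right:
Symbol B is a non-terminal. Add FIRST(B) \ {ε} = { '/', 'n' }
B is not nullable (ε ∉ FIRST(B)), so stop here.
FIRST(B /) = { '/', 'n' }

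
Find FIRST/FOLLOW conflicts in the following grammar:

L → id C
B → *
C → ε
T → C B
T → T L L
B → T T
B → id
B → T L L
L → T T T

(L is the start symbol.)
No FIRST/FOLLOW conflicts.

Nullable non-terminals: C.
C has a nullable alternative but only one production, so nothing to check.

B, L, T have no nullable alternative, so no FIRST/FOLLOW check is needed there.

No FIRST/FOLLOW conflicts found.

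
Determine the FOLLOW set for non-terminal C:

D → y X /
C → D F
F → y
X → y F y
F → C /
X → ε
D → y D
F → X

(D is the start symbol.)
In F → C /: C is followed by '/', add FIRST('/') \ {ε} = { '/' }

Taking the union: FOLLOW(C) = { '/' }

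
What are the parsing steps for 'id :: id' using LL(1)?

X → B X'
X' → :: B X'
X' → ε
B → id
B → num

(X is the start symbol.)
LL(1) parsing maintains a stack (initially the start symbol over $) and the input. At each step: if the stack top is a terminal, match it against the current input token; if it is a non-terminal N, replace it with the RHS of M[N, lookahead] (the unique production whose predict set contains the lookahead).

Stack is shown with the top on the left.

Stack      Input       Action
-----------------------------
X $        id :: id $  output X → B X'
B X' $     id :: id $  output B → id
id X' $    id :: id $  match 'id'
X' $       :: id $     output X' → :: B X'
:: B X' $  :: id $     match '::'
B X' $     id $        output B → id
id X' $    id $        match 'id'
X' $       $           output X' → ε
$          $           accept

The string is accepted.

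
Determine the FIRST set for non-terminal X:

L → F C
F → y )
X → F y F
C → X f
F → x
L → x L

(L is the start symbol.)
FIRST sets of the other non-terminals involved (by the same procedure, iterated to a fixed point):
  FIRST(F) = { 'x', 'y' }

From X → F y F:
  - F is a non-terminal: add FIRST(F) \ {ε} = { 'x', 'y' }
    F is not nullable, so stop

Collecting: FIRST(X) = { 'x', 'y' }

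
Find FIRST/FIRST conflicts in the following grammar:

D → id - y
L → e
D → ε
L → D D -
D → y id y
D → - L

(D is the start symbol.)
FIRST sets of the non-terminals at (or reachable through a nullable prefix from) the front of some alternative:
  FIRST(D) = { '-', 'id', 'y', ε }

Productions for D:
  D → id - y: FIRST = { 'id' }
  D → ε: FIRST = { ε }
  D → y id y: FIRST = { 'y' }
  D → - L: FIRST = { '-' }
Productions for L:
  L → e: FIRST = { 'e' }
  L → D D -: FIRST = { '-', 'id', 'y' }

All alternatives of each non-terminal have pairwise disjoint FIRST sets.

Answer: No FIRST/FIRST conflicts.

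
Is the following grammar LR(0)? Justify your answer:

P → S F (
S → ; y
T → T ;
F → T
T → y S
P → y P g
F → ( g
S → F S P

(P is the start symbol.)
A grammar is LR(0) if no state in the canonical LR(0) collection has:
  - both a shift item (dot before a terminal) and a complete item (shift-reduce conflict), or
  - two or more complete items (reduce-reduce conflict; the accept item [P' → P .] counts as a complete item here).

Augment with P' → P and build the canonical LR(0) collection (I0 = CLOSURE({[P' → . P]}), then GOTO on every symbol after a dot until no new states appear). It has 20 states:
  I0: { [F → . ( g], [F → . T], [P → . S F (], [P → . y P g], [P' → . P], [S → . ; y], [S → . F S P], [T → . T ;], [T → . y S] }  — shift
  I1: { [F → ( . g] }  — shift
  I2: { [S → ; . y] }  — shift
  I3: { [F → . ( g], [F → . T], [S → . ; y], [S → . F S P], [S → F . S P], [T → . T ;], [T → . y S] }  — shift
  I4: { [P' → P .] }  — accept
  I5: { [F → . ( g], [F → . T], [P → S . F (], [T → . T ;], [T → . y S] }  — shift
  I6: { [F → T .], [T → T . ;] }  — shift, reduce
  I7: { [F → . ( g], [F → . T], [P → . S F (], [P → . y P g], [P → y . P g], [S → . ; y], [S → . F S P], [T → . T ;], [T → . y S], [T → y . S] }  — shift
  I8: { [P → y P . g] }  — shift
  I9: { [F → . ( g], [F → . T], [P → S . F (], [T → . T ;], [T → . y S], [T → y S .] }  — shift, reduce
  I10: { [P → S F . (] }  — shift
  I11: { [F → . ( g], [F → . T], [S → . ; y], [S → . F S P], [T → . T ;], [T → . y S], [T → y . S] }  — shift
  I12: { [T → y S .] }  — reduce
  I13: { [P → S F ( .] }  — reduce
  I14: { [P → y P g .] }  — reduce
  I15: { [T → T ; .] }  — reduce
  I16: { [F → . ( g], [F → . T], [P → . S F (], [P → . y P g], [S → . ; y], [S → . F S P], [S → F S . P], [T → . T ;], [T → . y S] }  — shift
  I17: { [S → F S P .] }  — reduce
  I18: { [S → ; y .] }  — reduce
  I19: { [F → ( g .] }  — reduce

Conflict in state I6:
  Shift-reduce conflict between [F → T .] and [T → T . ;]
So the grammar is NOT LR(0).

Answer: No. Shift-reduce conflict between [F → T .] and [T → T . ;]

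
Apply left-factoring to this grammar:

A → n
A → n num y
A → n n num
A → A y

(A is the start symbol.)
A → n A'
A' → ε
A' → num y
A' → n num
A → A y

Left-factoring transforms A → αβ₁ | αβ₂ into A → αA' and A' → β₁ | β₂
(α is the longest common prefix among the alternatives). Repeat until
no nonterminal has two alternatives with a common prefix.

Round 1: A has alternatives sharing prefix 'n'. Introduce A': A → n A'
  Add: A' → ε
  Add: A' → num y
  Add: A' → n num

No remaining common prefixes — done.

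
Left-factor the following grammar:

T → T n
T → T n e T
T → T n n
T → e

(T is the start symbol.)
Left-factoring transforms A → αβ₁ | αβ₂ into A → αA' and A' → β₁ | β₂
(α is the longest common prefix among the alternatives). Repeat until
no nonterminal has two alternatives with a common prefix.

Round 1: T has alternatives sharing prefix 'T n'. Introduce T': T → T n T'
  Add: T' → ε
  Add: T' → e T
  Add: T' → n

No remaining common prefixes — done.

Resulting grammar:
T → T n T'
T' → ε
T' → e T
T' → n
T → e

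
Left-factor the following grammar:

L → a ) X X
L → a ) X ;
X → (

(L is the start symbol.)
Left-factoring transforms A → αβ₁ | αβ₂ into A → αA' and A' → β₁ | β₂
(α is the longest common prefix among the alternatives). Repeat until
no nonterminal has two alternatives with a common prefix.

Round 1: L has alternatives sharing prefix 'a ) X'. Introduce L': L → a ) X L'
  Add: L' → X
  Add: L' → ;

No remaining common prefixes — done.

Resulting grammar:
L → a ) X L'
L' → X
L' → ;
X → (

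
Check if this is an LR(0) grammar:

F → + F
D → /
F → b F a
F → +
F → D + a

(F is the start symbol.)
A grammar is LR(0) if no state in the canonical LR(0) collection has:
  - both a shift item (dot before a terminal) and a complete item (shift-reduce conflict), or
  - two or more complete items (reduce-reduce conflict; the accept item [F' → F .] counts as a complete item here).

Augment with F' → F and build the canonical LR(0) collection (I0 = CLOSURE({[F' → . F]}), then GOTO on every symbol after a dot until no new states appear). It has 11 states:
  I0: { [D → . /], [F → . + F], [F → . +], [F → . D + a], [F → . b F a], [F' → . F] }  — shift
  I1: { [D → . /], [F → + . F], [F → + .], [F → . + F], [F → . +], [F → . D + a], [F → . b F a] }  — shift, reduce
  I2: { [D → / .] }  — reduce
  I3: { [F → D . + a] }  — shift
  I4: { [F' → F .] }  — accept
  I5: { [D → . /], [F → . + F], [F → . +], [F → . D + a], [F → . b F a], [F → b . F a] }  — shift
  I6: { [F → b F . a] }  — shift
  I7: { [F → b F a .] }  — reduce
  I8: { [F → D + . a] }  — shift
  I9: { [F → D + a .] }  — reduce
  I10: { [F → + F .] }  — reduce

Conflict in state I1:
  Shift-reduce conflict between [F → + .] and [D → . /]
So the grammar is NOT LR(0).

Answer: No. Shift-reduce conflict between [F → + .] and [D → . /]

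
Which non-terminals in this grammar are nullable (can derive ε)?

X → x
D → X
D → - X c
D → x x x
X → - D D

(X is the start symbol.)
None

A non-terminal is nullable if it can derive ε (the empty string): either it has an ε-production, or it has a production whose right-hand side consists entirely of nullable non-terminals.

There are no ε-productions, so no non-terminal can derive ε.
No non-terminals are nullable.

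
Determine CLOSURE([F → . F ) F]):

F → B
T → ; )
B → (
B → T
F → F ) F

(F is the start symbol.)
{ [B → . (], [B → . T], [F → . B], [F → . F ) F], [T → . ; )] }

To compute CLOSURE, for each item [A → α.Bβ] where B is a non-terminal, add [B → .γ] for all productions B → γ; repeat for the newly added items until nothing changes.

Start with: [F → . F ) F]
  [F → . F ) F] has the dot before F: add [F → . B]
  [F → . B] has the dot before B: add [B → . (], [B → . T]
  [B → . T] has the dot before T: add [T → . ; )]
No further items can be added.

CLOSURE = { [B → . (], [B → . T], [F → . B], [F → . F ) F], [T → . ; )] }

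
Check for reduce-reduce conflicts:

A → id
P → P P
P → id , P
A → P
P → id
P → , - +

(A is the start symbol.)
Augment with A' → A and build the canonical LR(0) collection (I0 = CLOSURE({[A' → . A]}), then GOTO on every symbol after a dot until no new states appear). It has 11 states:
  I0: { [A → . P], [A → . id], [A' → . A], [P → . , - +], [P → . P P], [P → . id , P], [P → . id] }  — shift
  I1: { [P → , . - +] }  — shift
  I2: { [A' → A .] }  — accept
  I3: { [A → P .], [P → . , - +], [P → . P P], [P → . id , P], [P → . id], [P → P . P] }  — shift, reduce
  I4: { [A → id .], [P → id . , P], [P → id .] }  — shift, 2 reduces
  I5: { [P → . , - +], [P → . P P], [P → . id , P], [P → . id], [P → id , . P] }  — shift
  I6: { [P → . , - +], [P → . P P], [P → . id , P], [P → . id], [P → P . P], [P → id , P .] }  — shift, reduce
  I7: { [P → id . , P], [P → id .] }  — shift, reduce
  I8: { [P → . , - +], [P → . P P], [P → . id , P], [P → . id], [P → P . P], [P → P P .] }  — shift, reduce
  I9: { [P → , - . +] }  — shift
  I10: { [P → , - + .] }  — reduce

I4 contains complete items [A → id .], [P → id .] — reduce-reduce conflict.

Answer: Yes — I4: [A → id .] vs [P → id .]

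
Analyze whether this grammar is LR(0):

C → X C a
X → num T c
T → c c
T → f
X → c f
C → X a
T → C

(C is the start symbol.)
A grammar is LR(0) if no state in the canonical LR(0) collection has:
  - both a shift item (dot before a terminal) and a complete item (shift-reduce conflict), or
  - two or more complete items (reduce-reduce conflict; the accept item [C' → C .] counts as a complete item here).

Augment with C' → C and build the canonical LR(0) collection (I0 = CLOSURE({[C' → . C]}), then GOTO on every symbol after a dot until no new states appear). It has 15 states:
  I0: { [C → . X C a], [C → . X a], [C' → . C], [X → . c f], [X → . num T c] }  — shift
  I1: { [C' → C .] }  — accept
  I2: { [C → . X C a], [C → . X a], [C → X . C a], [C → X . a], [X → . c f], [X → . num T c] }  — shift
  I3: { [X → c . f] }  — shift
  I4: { [C → . X C a], [C → . X a], [T → . C], [T → . c c], [T → . f], [X → . c f], [X → . num T c], [X → num . T c] }  — shift
  I5: { [T → C .] }  — reduce
  I6: { [X → num T . c] }  — shift
  I7: { [T → c . c], [X → c . f] }  — shift
  I8: { [T → f .] }  — reduce
  I9: { [T → c c .] }  — reduce
  I10: { [X → c f .] }  — reduce
  I11: { [X → num T c .] }  — reduce
  I12: { [C → X C . a] }  — shift
  I13: { [C → X a .] }  — reduce
  I14: { [C → X C a .] }  — reduce

Every state is either a pure shift/goto state or contains exactly one complete item and nothing to shift — no conflicts. The grammar is LR(0).

Answer: Yes, the grammar is LR(0)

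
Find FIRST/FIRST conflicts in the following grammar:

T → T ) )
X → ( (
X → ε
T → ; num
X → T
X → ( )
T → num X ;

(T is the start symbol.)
Yes. T → T ')' ')' / T → ';' num on { ';' }; T → T ')' ')' / T → num X ';' on { 'num' }; X → '(' '(' / X → '(' ')' on { '(' }

A FIRST/FIRST conflict occurs when two productions N → α and N → β for the same non-terminal have FIRST(α) ∩ FIRST(β) ≠ ∅ (with ε ∈ FIRST of a nullable right-hand side, so two nullable alternatives also conflict).

FIRST sets of the non-terminals at (or reachable through a nullable prefix from) the front of some alternative:
  FIRST(T) = { ';', 'num' }

Productions for T:
  T → T ) ): FIRST = { ';', 'num' }
  T → ; num: FIRST = { ';' }
  T → num X ;: FIRST = { 'num' }
Productions for X:
  X → ( (: FIRST = { '(' }
  X → ε: FIRST = { ε }
  X → T: FIRST = { ';', 'num' }
  X → ( ): FIRST = { '(' }

Conflict for T: T → T ) ) and T → ; num
  Overlap: { ';' }
Conflict for T: T → T ) ) and T → num X ;
  Overlap: { 'num' }
Conflict for X: X → ( ( and X → ( )
  Overlap: { '(' }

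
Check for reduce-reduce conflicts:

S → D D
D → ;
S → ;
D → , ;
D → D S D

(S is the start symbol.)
Yes — I2: [D → ; .] vs [S → ; .]

Augment with S' → S and build the canonical LR(0) collection (I0 = CLOSURE({[S' → . S]}), then GOTO on every symbol after a dot until no new states appear). It has 10 states:
  I0: { [D → . , ;], [D → . ;], [D → . D S D], [S → . ;], [S → . D D], [S' → . S] }  — shift
  I1: { [D → , . ;] }  — shift
  I2: { [D → ; .], [S → ; .] }  — 2 reduces
  I3: { [D → . , ;], [D → . ;], [D → . D S D], [D → D . S D], [S → . ;], [S → . D D], [S → D . D] }  — shift
  I4: { [S' → S .] }  — accept
  I5: { [D → . , ;], [D → . ;], [D → . D S D], [D → D . S D], [S → . ;], [S → . D D], [S → D . D], [S → D D .] }  — shift, reduce
  I6: { [D → . , ;], [D → . ;], [D → . D S D], [D → D S . D] }  — shift
  I7: { [D → ; .] }  — reduce
  I8: { [D → . , ;], [D → . ;], [D → . D S D], [D → D . S D], [D → D S D .], [S → . ;], [S → . D D] }  — shift, reduce
  I9: { [D → , ; .] }  — reduce

I2 contains complete items [D → ; .], [S → ; .] — reduce-reduce conflict.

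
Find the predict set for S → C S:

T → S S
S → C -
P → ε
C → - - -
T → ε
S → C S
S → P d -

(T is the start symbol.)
PREDICT(S → C S) = (FIRST(RHS) \ {ε}) ∪ (FOLLOW(S) if ε ∈ FIRST(RHS), i.e. RHS ⇒* ε)
FIRST(C) = { '-' }
FIRST(C S) = { '-' }
ε ∉ FIRST(C S), so FOLLOW(S) is not added.
PREDICT(S → C S) = { '-' }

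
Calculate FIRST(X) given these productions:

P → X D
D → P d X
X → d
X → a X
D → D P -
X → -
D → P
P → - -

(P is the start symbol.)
From X → d:
  - d is a terminal: add 'd' and stop
From X → a X:
  - a is a terminal: add 'a' and stop
From X → -:
  - '-' is a terminal: add '-' and stop

Collecting: FIRST(X) = { '-', 'a', 'd' }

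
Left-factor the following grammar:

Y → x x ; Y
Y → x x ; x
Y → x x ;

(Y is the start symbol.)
Y → x x ; Y'
Y' → Y
Y' → x
Y' → ε

Left-factoring transforms A → αβ₁ | αβ₂ into A → αA' and A' → β₁ | β₂
(α is the longest common prefix among the alternatives). Repeat until
no nonterminal has two alternatives with a common prefix.

Round 1: Y has alternatives sharing prefix 'x x ;'. Introduce Y': Y → x x ; Y'
  Add: Y' → Y
  Add: Y' → x
  Add: Y' → ε

No remaining common prefixes — done.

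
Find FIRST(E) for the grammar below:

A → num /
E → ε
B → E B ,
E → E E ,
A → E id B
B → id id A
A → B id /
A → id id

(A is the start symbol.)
{ ',', ε }

From E → ε:
  - ε-production, so ε ∈ FIRST(E)
From E → E E ,:
  - E is the symbol being defined: contributes nothing new
    E is nullable, so continue to the next symbol
  - E is the symbol being defined: contributes nothing new
    E is nullable, so continue to the next symbol
  - ',' is a terminal: add ',' and stop

Collecting: FIRST(E) = { ',', ε }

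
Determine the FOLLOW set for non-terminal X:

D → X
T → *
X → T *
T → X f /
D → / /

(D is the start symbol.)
{ $, 'f' }

To compute FOLLOW(X), find every occurrence of X on a right-hand side N → α X β: add FIRST(β) \ {ε}, and if β is empty or nullable also add FOLLOW(N). Iterate to a fixed point.

In D → X: X is at the end, add FOLLOW(D)
In T → X f /: X is followed by f '/', add FIRST(f '/') \ {ε} = { 'f' }

The FOLLOW sets referred to above (computed the same way, to a fixed point):
  FOLLOW(D) = { $ }

Taking the union: FOLLOW(X) = { $, 'f' }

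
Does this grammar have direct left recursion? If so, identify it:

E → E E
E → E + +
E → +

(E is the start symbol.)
Direct left recursion occurs when N → N α for some non-terminal N (the right-hand side begins with the left-hand side itself).

E → E E: LEFT RECURSIVE (starts with E)
E → E + +: LEFT RECURSIVE (starts with E)
E → +: starts with '+'

The grammar has direct left recursion on: E.

Answer: Yes, E is left-recursive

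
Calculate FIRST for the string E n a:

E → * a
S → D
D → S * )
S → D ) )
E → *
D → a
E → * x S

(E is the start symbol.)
{ '*' }

FIRST sets of the non-terminals involved (from the grammar, by fixed-point iteration):
  FIRST(E) = { '*' }

To compute FIRST(E n a), process the symbols left to right:
Symbol E is a non-terminal. Add FIRST(E) \ {ε} = { '*' }
E is not nullable (ε ∉ FIRST(E)), so stop here.
FIRST(E n a) = { '*' }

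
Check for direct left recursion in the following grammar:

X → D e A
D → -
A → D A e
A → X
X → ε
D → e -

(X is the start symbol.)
X → D e A: starts with D
D → -: starts with '-'
A → D A e: starts with D
A → X: starts with X
X → ε: starts with ε
D → e -: starts with e

No direct left recursion found.

Answer: No direct left recursion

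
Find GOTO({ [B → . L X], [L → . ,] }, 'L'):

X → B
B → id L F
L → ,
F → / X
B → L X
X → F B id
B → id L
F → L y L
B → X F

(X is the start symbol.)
GOTO(I, 'L') = CLOSURE({ [A → αX.β] : [A → α.Xβ] ∈ I, X = 'L' })

Items with dot before 'L', with the dot advanced:
  [B → . L X] → [B → L . X]
Closure of the advanced items:
  [B → L . X] has the dot before X: add [X → . B], [X → . F B id]
  [X → . B] has the dot before B: add [B → . id L F], [B → . L X], [B → . id L], [B → . X F]
  [X → . F B id] has the dot before F: add [F → . / X], [F → . L y L]
  [B → . L X] has the dot before L: add [L → . ,]

GOTO = { [B → . L X], [B → . X F], [B → . id L F], [B → . id L], [B → L . X], [F → . / X], [F → . L y L], [L → . ,], [X → . B], [X → . F B id] }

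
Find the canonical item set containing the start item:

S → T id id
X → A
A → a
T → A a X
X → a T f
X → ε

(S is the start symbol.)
First, augment the grammar with S' → S
I₀ = CLOSURE({ [S' → . S] }):
  [S' → . S] has the dot before S: add [S → . T id id]
  [S → . T id id] has the dot before T: add [T → . A a X]
  [T → . A a X] has the dot before A: add [A → . a]
No further items can be added.

I₀ = { [A → . a], [S → . T id id], [S' → . S], [T → . A a X] }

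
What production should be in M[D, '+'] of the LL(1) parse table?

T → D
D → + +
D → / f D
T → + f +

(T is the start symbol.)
D → + +

To find M[D, '+'], we find productions for D where '+' is in the predict set (PREDICT(N → α) = (FIRST(α) \ {ε}) ∪ (FOLLOW(N) if α ⇒* ε)).

D → + +: PREDICT = { '+' }
  '+' is in predict set, so this production goes in M[D, '+']
D → / f D: PREDICT = { '/' }

M[D, '+'] = D → + +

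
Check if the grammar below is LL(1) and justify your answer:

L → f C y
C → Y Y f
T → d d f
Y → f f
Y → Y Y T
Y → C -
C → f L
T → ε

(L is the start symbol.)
A grammar is LL(1) if for each non-terminal N with multiple productions, the predict sets of those productions are pairwise disjoint, where PREDICT(N → α) = (FIRST(α) \ {ε}) ∪ (FOLLOW(N) if α ⇒* ε).

Relevant sets:
  FIRST(Y) = { 'f' }
  FIRST(C) = { 'f' }
  FOLLOW(T) = { 'd', 'f' }

For C:
  PREDICT(C → Y Y f) = { 'f' }
  PREDICT(C → f L) = { 'f' }
For T:
  PREDICT(T → d d f) = { 'd' }
  PREDICT(T → ε) = { 'd', 'f' }
For Y:
  PREDICT(Y → f f) = { 'f' }
  PREDICT(Y → Y Y T) = { 'f' }
  PREDICT(Y → C '-') = { 'f' }
L has a single production, so nothing to check there.

Conflict found: Predict set conflict for C: { 'f' }
The grammar is NOT LL(1).

Answer: No. Predict set conflict for C: { 'f' }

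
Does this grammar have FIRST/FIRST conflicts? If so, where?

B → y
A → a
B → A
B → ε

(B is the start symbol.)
FIRST sets of the non-terminals at (or reachable through a nullable prefix from) the front of some alternative:
  FIRST(A) = { 'a' }

Productions for B:
  B → y: FIRST = { 'y' }
  B → A: FIRST = { 'a' }
  B → ε: FIRST = { ε }
A has only one production, so no FIRST/FIRST conflict is possible there.

All alternatives of each non-terminal have pairwise disjoint FIRST sets.

Answer: No FIRST/FIRST conflicts.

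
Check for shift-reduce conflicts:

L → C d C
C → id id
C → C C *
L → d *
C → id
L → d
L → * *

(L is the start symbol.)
A shift-reduce conflict occurs when an LR(0) state has both:
  - a complete (reduce) item [A → α .] (dot at the end), and
  - a shift item [B → β . c γ] (dot before a terminal).

Augment with L' → L and build the canonical LR(0) collection (I0 = CLOSURE({[L' → . L]}), then GOTO on every symbol after a dot until no new states appear). It has 13 states:
  I0: { [C → . C C *], [C → . id id], [C → . id], [L → . * *], [L → . C d C], [L → . d *], [L → . d], [L' → . L] }  — shift
  I1: { [L → * . *] }  — shift
  I2: { [C → . C C *], [C → . id id], [C → . id], [C → C . C *], [L → C . d C] }  — shift
  I3: { [L' → L .] }  — accept
  I4: { [L → d . *], [L → d .] }  — shift, reduce
  I5: { [C → id . id], [C → id .] }  — shift, reduce
  I6: { [C → id id .] }  — reduce
  I7: { [L → d * .] }  — reduce
  I8: { [C → . C C *], [C → . id id], [C → . id], [C → C . C *], [C → C C . *] }  — shift
  I9: { [C → . C C *], [C → . id id], [C → . id], [L → C d . C] }  — shift
  I10: { [C → . C C *], [C → . id id], [C → . id], [C → C . C *], [L → C d C .] }  — shift, reduce
  I11: { [C → C C * .] }  — reduce
  I12: { [L → * * .] }  — reduce

I4 contains reduce item [L → d .] and shift item [L → d . *] — shift-reduce conflict.
I5 contains reduce item [C → id .] and shift item [C → id . id] — shift-reduce conflict.
I10 contains reduce item [L → C d C .] and shift items [C → . id], [C → . id id] — shift-reduce conflict.

Answer: Yes — I4: [L → d .] vs [L → d . *]; I5: [C → id .] vs [C → id . id]; I10: [L → C d C .] vs [C → . id]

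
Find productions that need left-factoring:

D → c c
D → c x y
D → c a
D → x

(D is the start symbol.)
Yes, D has productions with common prefix 'c'

Left-factoring is needed when two productions for the same non-terminal
share a common prefix on the right-hand side.

Productions for D:
  D → c c
  D → c x y
  D → c a
  D → x

Found common prefix 'c' in productions for D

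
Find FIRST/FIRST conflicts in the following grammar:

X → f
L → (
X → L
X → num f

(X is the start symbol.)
No FIRST/FIRST conflicts.

A FIRST/FIRST conflict occurs when two productions N → α and N → β for the same non-terminal have FIRST(α) ∩ FIRST(β) ≠ ∅ (with ε ∈ FIRST of a nullable right-hand side, so two nullable alternatives also conflict).

FIRST sets of the non-terminals at (or reachable through a nullable prefix from) the front of some alternative:
  FIRST(L) = { '(' }

Productions for X:
  X → f: FIRST = { 'f' }
  X → L: FIRST = { '(' }
  X → num f: FIRST = { 'num' }
L has only one production, so no FIRST/FIRST conflict is possible there.

All alternatives of each non-terminal have pairwise disjoint FIRST sets.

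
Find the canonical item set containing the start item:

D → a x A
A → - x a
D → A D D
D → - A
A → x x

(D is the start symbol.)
First, augment the grammar with D' → D
I₀ = CLOSURE({ [D' → . D] }):
  [D' → . D] has the dot before D: add [D → . a x A], [D → . A D D], [D → . - A]
  [D → . A D D] has the dot before A: add [A → . - x a], [A → . x x]
No further items can be added.

I₀ = { [A → . - x a], [A → . x x], [D → . - A], [D → . A D D], [D → . a x A], [D' → . D] }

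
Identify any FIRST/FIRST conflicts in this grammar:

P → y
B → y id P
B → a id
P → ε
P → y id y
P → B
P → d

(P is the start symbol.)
Yes. P → y / P → y id y on { 'y' }; P → y / P → B on { 'y' }; P → y id y / P → B on { 'y' }

A FIRST/FIRST conflict occurs when two productions N → α and N → β for the same non-terminal have FIRST(α) ∩ FIRST(β) ≠ ∅ (with ε ∈ FIRST of a nullable right-hand side, so two nullable alternatives also conflict).

FIRST sets of the non-terminals at (or reachable through a nullable prefix from) the front of some alternative:
  FIRST(B) = { 'a', 'y' }

Productions for P:
  P → y: FIRST = { 'y' }
  P → ε: FIRST = { ε }
  P → y id y: FIRST = { 'y' }
  P → B: FIRST = { 'a', 'y' }
  P → d: FIRST = { 'd' }
Productions for B:
  B → y id P: FIRST = { 'y' }
  B → a id: FIRST = { 'a' }

Conflict for P: P → y and P → y id y
  Overlap: { 'y' }
Conflict for P: P → y and P → B
  Overlap: { 'y' }
Conflict for P: P → y id y and P → B
  Overlap: { 'y' }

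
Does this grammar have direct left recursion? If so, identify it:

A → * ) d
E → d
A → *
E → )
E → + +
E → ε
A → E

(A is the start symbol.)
No direct left recursion

Direct left recursion occurs when N → N α for some non-terminal N (the right-hand side begins with the left-hand side itself).

A → * ) d: starts with '*'
E → d: starts with d
A → *: starts with '*'
E → ): starts with ')'
E → + +: starts with '+'
E → ε: starts with ε
A → E: starts with E

No direct left recursion found.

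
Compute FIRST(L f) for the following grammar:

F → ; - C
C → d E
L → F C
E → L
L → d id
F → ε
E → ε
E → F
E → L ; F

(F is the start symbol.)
FIRST sets of the non-terminals involved (from the grammar, by fixed-point iteration):
  FIRST(L) = { ';', 'd' }

To compute FIRST(L f), process the symbols left to right:
Symbol L is a non-terminal. Add FIRST(L) \ {ε} = { ';', 'd' }
L is not nullable (ε ∉ FIRST(L)), so stop here.
FIRST(L f) = { ';', 'd' }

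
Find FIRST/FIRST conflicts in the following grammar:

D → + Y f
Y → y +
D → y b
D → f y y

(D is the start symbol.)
Productions for D:
  D → + Y f: FIRST = { '+' }
  D → y b: FIRST = { 'y' }
  D → f y y: FIRST = { 'f' }
Y has only one production, so no FIRST/FIRST conflict is possible there.

All alternatives of each non-terminal have pairwise disjoint FIRST sets.

Answer: No FIRST/FIRST conflicts.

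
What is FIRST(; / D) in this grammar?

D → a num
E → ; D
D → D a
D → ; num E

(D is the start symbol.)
To compute FIRST(; / D), process the symbols left to right:
Symbol ; is a terminal. Add ';' and stop.
FIRST(; / D) = { ';' }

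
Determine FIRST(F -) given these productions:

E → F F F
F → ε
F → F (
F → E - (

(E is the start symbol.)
FIRST sets of the non-terminals involved (from the grammar, by fixed-point iteration):
  FIRST(F) = { '(', '-', ε }

To compute FIRST(F -), process the symbols left to right:
Symbol F is a non-terminal. Add FIRST(F) \ {ε} = { '(', '-' }
F is nullable (ε ∈ FIRST(F)), continue to the next symbol.
Symbol - is a terminal. Add '-' and stop.
FIRST(F -) = { '(', '-' }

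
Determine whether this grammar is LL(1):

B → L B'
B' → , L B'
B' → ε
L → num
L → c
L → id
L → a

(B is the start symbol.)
A grammar is LL(1) if for each non-terminal N with multiple productions, the predict sets of those productions are pairwise disjoint, where PREDICT(N → α) = (FIRST(α) \ {ε}) ∪ (FOLLOW(N) if α ⇒* ε).

Relevant sets:
  FOLLOW(B') = { $ }

For B':
  PREDICT(B' → ',' L B') = { ',' }
  PREDICT(B' → ε) = { $ }
For L:
  PREDICT(L → num) = { 'num' }
  PREDICT(L → c) = { 'c' }
  PREDICT(L → id) = { 'id' }
  PREDICT(L → a) = { 'a' }
B has a single production, so nothing to check there.

All predict sets are disjoint. The grammar IS LL(1).

Answer: Yes, the grammar is LL(1).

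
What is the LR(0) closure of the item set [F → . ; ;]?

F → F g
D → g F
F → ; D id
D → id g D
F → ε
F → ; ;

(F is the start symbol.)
{ [F → . ; ;] }

To compute CLOSURE, for each item [A → α.Bβ] where B is a non-terminal, add [B → .γ] for all productions B → γ; repeat for the newly added items until nothing changes.

Start with: [F → . ; ;]
The dot precedes the terminal ';', so nothing is added.

CLOSURE = { [F → . ; ;] }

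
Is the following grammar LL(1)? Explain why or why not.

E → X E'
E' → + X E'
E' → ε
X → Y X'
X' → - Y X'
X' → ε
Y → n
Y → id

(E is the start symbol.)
Yes, the grammar is LL(1).

Relevant sets:
  FOLLOW(E') = { $ }
  FOLLOW(X') = { $, '+' }

For E':
  PREDICT(E' → '+' X E') = { '+' }
  PREDICT(E' → ε) = { $ }
For X':
  PREDICT(X' → '-' Y X') = { '-' }
  PREDICT(X' → ε) = { $, '+' }
For Y:
  PREDICT(Y → n) = { 'n' }
  PREDICT(Y → id) = { 'id' }
E, X have a single production, so nothing to check there.

All predict sets are disjoint. The grammar IS LL(1).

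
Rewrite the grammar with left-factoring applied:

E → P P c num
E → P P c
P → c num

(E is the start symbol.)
E → P P c E'
E' → num
E' → ε
P → c num

Left-factoring transforms A → αβ₁ | αβ₂ into A → αA' and A' → β₁ | β₂
(α is the longest common prefix among the alternatives). Repeat until
no nonterminal has two alternatives with a common prefix.

Round 1: E has alternatives sharing prefix 'P P c'. Introduce E': E → P P c E'
  Add: E' → num
  Add: E' → ε

No remaining common prefixes — done.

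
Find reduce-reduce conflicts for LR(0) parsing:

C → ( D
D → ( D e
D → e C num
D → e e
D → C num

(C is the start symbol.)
Augment with C' → C and build the canonical LR(0) collection (I0 = CLOSURE({[C' → . C]}), then GOTO on every symbol after a dot until no new states appear). It has 13 states:
  I0: { [C → . ( D], [C' → . C] }  — shift
  I1: { [C → ( . D], [C → . ( D], [D → . ( D e], [D → . C num], [D → . e C num], [D → . e e] }  — shift
  I2: { [C' → C .] }  — accept
  I3: { [C → ( . D], [C → . ( D], [D → ( . D e], [D → . ( D e], [D → . C num], [D → . e C num], [D → . e e] }  — shift
  I4: { [D → C . num] }  — shift
  I5: { [C → ( D .] }  — reduce
  I6: { [C → . ( D], [D → e . C num], [D → e . e] }  — shift
  I7: { [D → e C . num] }  — shift
  I8: { [D → e e .] }  — reduce
  I9: { [D → e C num .] }  — reduce
  I10: { [D → C num .] }  — reduce
  I11: { [C → ( D .], [D → ( D . e] }  — shift, reduce
  I12: { [D → ( D e .] }  — reduce

No state contains more than one complete item.

Answer: No reduce-reduce conflicts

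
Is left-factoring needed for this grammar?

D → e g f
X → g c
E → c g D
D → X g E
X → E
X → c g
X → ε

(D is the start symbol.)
No, left-factoring is not needed

Left-factoring is needed when two productions for the same non-terminal
share a common prefix on the right-hand side.

Productions for D:
  D → e g f
  D → X g E
Productions for X:
  X → g c
  X → E
  X → c g
  X → ε

No common prefixes found.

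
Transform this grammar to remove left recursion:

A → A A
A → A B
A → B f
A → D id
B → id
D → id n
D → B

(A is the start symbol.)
A is directly left-recursive. The standard transformation for
  A → A α₁ | ... | A α_m | β₁ | ... | β_n
is
  A  → β₁ A' | ... | β_n A'
  A' → α₁ A' | ... | α_m A' | ε

A → B f becomes A → B f A'
A → D id becomes A → D id A'
A → A A becomes A' → A A'
A → A B becomes A' → B A'
Add A' → ε

Productions for other non-terminals are unchanged:
  B → id
  D → id n
  D → B

Resulting grammar:
A → B f A'
A → D id A'
A' → A A'
A' → B A'
A' → ε
B → id
D → id n
D → B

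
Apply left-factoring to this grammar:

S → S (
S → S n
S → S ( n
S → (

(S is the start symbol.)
Left-factoring transforms A → αβ₁ | αβ₂ into A → αA' and A' → β₁ | β₂
(α is the longest common prefix among the alternatives). Repeat until
no nonterminal has two alternatives with a common prefix.

Round 1: S has alternatives sharing prefix 'S'. Introduce S': S → S S'
  Add: S' → (
  Add: S' → n
  Add: S' → ( n

Round 2: S' has alternatives sharing prefix '('. Introduce S'': S' → ( S''
  Add: S'' → ε
  Add: S'' → n

No remaining common prefixes — done.

Resulting grammar:
S → S S'
S' → ( S''
S'' → ε
S'' → n
S' → n
S → (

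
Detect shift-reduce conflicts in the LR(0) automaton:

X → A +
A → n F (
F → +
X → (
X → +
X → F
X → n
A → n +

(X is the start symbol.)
A shift-reduce conflict occurs when an LR(0) state has both:
  - a complete (reduce) item [A → α .] (dot at the end), and
  - a shift item [B → β . c γ] (dot before a terminal).

Augment with X' → X and build the canonical LR(0) collection (I0 = CLOSURE({[X' → . X]}), then GOTO on every symbol after a dot until no new states appear). It has 11 states:
  I0: { [A → . n +], [A → . n F (], [F → . +], [X → . (], [X → . +], [X → . A +], [X → . F], [X → . n], [X' → . X] }  — shift
  I1: { [X → ( .] }  — reduce
  I2: { [F → + .], [X → + .] }  — 2 reduces
  I3: { [X → A . +] }  — shift
  I4: { [X → F .] }  — reduce
  I5: { [X' → X .] }  — accept
  I6: { [A → n . +], [A → n . F (], [F → . +], [X → n .] }  — shift, reduce
  I7: { [A → n + .], [F → + .] }  — 2 reduces
  I8: { [A → n F . (] }  — shift
  I9: { [A → n F ( .] }  — reduce
  I10: { [X → A + .] }  — reduce

I6 contains reduce item [X → n .] and shift items [A → n . +], [F → . +] — shift-reduce conflict.

Answer: Yes — I6: [X → n .] vs [A → n . +]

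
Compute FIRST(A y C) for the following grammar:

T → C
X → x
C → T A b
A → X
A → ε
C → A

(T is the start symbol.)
{ 'x', 'y' }

FIRST sets of the non-terminals involved (from the grammar, by fixed-point iteration):
  FIRST(A) = { 'x', ε }

To compute FIRST(A y C), process the symbols left to right:
Symbol A is a non-terminal. Add FIRST(A) \ {ε} = { 'x' }
A is nullable (ε ∈ FIRST(A)), continue to the next symbol.
Symbol y is a terminal. Add 'y' and stop.
FIRST(A y C) = { 'x', 'y' }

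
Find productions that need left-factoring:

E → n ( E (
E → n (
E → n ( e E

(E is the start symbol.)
Left-factoring is needed when two productions for the same non-terminal
share a common prefix on the right-hand side.

Productions for E:
  E → n ( E (
  E → n (
  E → n ( e E

Found common prefix 'n (' in productions for E

Answer: Yes, E has productions with common prefix 'n ('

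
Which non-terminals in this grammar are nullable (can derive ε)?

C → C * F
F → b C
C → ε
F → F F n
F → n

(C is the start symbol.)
A non-terminal is nullable if it can derive ε (the empty string): either it has an ε-production, or it has a production whose right-hand side consists entirely of nullable non-terminals.

ε-productions: C → ε
So C is immediately nullable.
No further non-terminal can be added: every production for the remaining non-terminals contains a terminal or a non-nullable non-terminal.
Nullable = { 'C' }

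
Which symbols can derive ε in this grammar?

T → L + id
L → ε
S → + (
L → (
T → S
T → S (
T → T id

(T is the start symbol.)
{ 'L' }

A non-terminal is nullable if it can derive ε (the empty string): either it has an ε-production, or it has a production whose right-hand side consists entirely of nullable non-terminals.

ε-productions: L → ε
So L is immediately nullable.
No further non-terminal can be added: every production for the remaining non-terminals contains a terminal or a non-nullable non-terminal.
Nullable = { 'L' }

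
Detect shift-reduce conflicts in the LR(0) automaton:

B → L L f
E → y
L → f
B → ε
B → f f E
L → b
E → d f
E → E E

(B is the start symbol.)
Yes — I0: [B → .] vs [B → . f f E]; I4: [L → f .] vs [B → f . f E]; I6: [B → f f E .] vs [E → . d f]; I10: [E → E E .] vs [E → . d f]

A shift-reduce conflict occurs when an LR(0) state has both:
  - a complete (reduce) item [A → α .] (dot at the end), and
  - a shift item [B → β . c γ] (dot before a terminal).

Augment with B' → B and build the canonical LR(0) collection (I0 = CLOSURE({[B' → . B]}), then GOTO on every symbol after a dot until no new states appear). It has 14 states:
  I0: { [B → . L L f], [B → . f f E], [B → .], [B' → . B], [L → . b], [L → . f] }  — shift, reduce
  I1: { [B' → B .] }  — accept
  I2: { [B → L . L f], [L → . b], [L → . f] }  — shift
  I3: { [L → b .] }  — reduce
  I4: { [B → f . f E], [L → f .] }  — shift, reduce
  I5: { [B → f f . E], [E → . E E], [E → . d f], [E → . y] }  — shift
  I6: { [B → f f E .], [E → . E E], [E → . d f], [E → . y], [E → E . E] }  — shift, reduce
  I7: { [E → d . f] }  — shift
  I8: { [E → y .] }  — reduce
  I9: { [E → d f .] }  — reduce
  I10: { [E → . E E], [E → . d f], [E → . y], [E → E . E], [E → E E .] }  — shift, reduce
  I11: { [B → L L . f] }  — shift
  I12: { [L → f .] }  — reduce
  I13: { [B → L L f .] }  — reduce

I0 contains reduce item [B → .] and shift items [B → . f f E], [L → . b], [L → . f] — shift-reduce conflict.
I4 contains reduce item [L → f .] and shift item [B → f . f E] — shift-reduce conflict.
I6 contains reduce item [B → f f E .] and shift items [E → . d f], [E → . y] — shift-reduce conflict.
I10 contains reduce item [E → E E .] and shift items [E → . d f], [E → . y] — shift-reduce conflict.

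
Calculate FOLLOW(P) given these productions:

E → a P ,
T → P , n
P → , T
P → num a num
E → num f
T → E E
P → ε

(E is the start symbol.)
In E → a P ,: P is followed by ',', add FIRST(',') \ {ε} = { ',' }
In T → P , n: P is followed by ',' n, add FIRST(',' n) \ {ε} = { ',' }

Taking the union: FOLLOW(P) = { ',' }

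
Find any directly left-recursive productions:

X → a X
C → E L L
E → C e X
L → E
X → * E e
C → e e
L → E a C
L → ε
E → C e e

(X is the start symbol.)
No direct left recursion

Direct left recursion occurs when N → N α for some non-terminal N (the right-hand side begins with the left-hand side itself).

X → a X: starts with a
C → E L L: starts with E
E → C e X: starts with C
L → E: starts with E
X → * E e: starts with '*'
C → e e: starts with e
L → E a C: starts with E
L → ε: starts with ε
E → C e e: starts with C

No direct left recursion found.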